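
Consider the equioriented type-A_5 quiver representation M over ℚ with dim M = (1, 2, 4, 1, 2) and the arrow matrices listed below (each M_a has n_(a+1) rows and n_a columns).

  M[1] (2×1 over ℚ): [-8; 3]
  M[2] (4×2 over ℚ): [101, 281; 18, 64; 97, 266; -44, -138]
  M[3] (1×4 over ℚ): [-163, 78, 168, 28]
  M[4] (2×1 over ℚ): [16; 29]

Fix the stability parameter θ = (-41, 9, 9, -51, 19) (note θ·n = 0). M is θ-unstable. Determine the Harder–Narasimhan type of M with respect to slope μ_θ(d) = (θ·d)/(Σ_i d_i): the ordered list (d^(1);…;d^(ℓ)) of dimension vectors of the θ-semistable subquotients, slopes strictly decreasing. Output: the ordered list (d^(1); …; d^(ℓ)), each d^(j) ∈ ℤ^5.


Interval decomposition of M: I[1,5], I[2,3], I[3,3]^2, I[5,5].
HN type (ℓ=4): μ^(1)=19; μ^(2)=9; μ^(3)=-11; μ^(4)=-41

((0, 0, 0, 0, 2); (0, 1, 3, 0, 0); (0, 1, 1, 1, 0); (1, 0, 0, 0, 0))


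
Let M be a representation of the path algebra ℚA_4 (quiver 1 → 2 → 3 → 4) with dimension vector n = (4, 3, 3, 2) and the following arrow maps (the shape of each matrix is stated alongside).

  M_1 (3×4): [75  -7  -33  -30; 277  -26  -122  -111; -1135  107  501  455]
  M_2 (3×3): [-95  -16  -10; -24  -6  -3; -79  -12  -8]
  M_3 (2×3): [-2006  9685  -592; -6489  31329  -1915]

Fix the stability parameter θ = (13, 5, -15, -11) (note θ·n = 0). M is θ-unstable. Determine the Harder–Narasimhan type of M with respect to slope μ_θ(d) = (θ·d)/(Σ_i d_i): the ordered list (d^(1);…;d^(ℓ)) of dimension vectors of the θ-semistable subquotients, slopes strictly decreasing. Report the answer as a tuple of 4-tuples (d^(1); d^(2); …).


Interval decomposition of M: I[1,1], I[1,2], I[1,4]^2, I[3,3].
HN type (ℓ=4): μ^(1)=13; μ^(2)=9; μ^(3)=-2; μ^(4)=-15

((1, 0, 0, 0); (1, 1, 0, 0); (2, 2, 2, 2); (0, 0, 1, 0))


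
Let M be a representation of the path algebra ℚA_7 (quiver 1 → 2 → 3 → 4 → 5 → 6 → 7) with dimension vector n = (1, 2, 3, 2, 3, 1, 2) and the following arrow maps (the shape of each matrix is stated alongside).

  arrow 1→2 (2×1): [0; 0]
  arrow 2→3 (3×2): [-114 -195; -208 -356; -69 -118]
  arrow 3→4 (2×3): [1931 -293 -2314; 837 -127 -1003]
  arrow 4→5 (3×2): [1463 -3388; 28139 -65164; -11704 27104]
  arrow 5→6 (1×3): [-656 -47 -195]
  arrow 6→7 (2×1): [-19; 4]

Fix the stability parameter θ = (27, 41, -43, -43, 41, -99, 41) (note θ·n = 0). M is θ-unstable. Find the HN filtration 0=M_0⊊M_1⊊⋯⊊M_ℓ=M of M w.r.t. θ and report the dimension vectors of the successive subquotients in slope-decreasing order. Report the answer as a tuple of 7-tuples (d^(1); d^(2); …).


Via rank(M_{q-1}∘⋯∘M_p): M ≅ I[1,1], I[2,4], I[2,7], I[3,3], I[5,5]^2, I[7,7].
μ_θ-semistable layers: μ^(1)=41; μ^(2)=27; μ^(3)=-15; μ^(4)=-103/5; μ^(5)=-43

((0, 0, 0, 0, 2, 0, 2); (1, 0, 0, 0, 0, 0, 0); (0, 1, 1, 1, 0, 0, 0); (0, 1, 1, 1, 1, 1, 0); (0, 0, 1, 0, 0, 0, 0))


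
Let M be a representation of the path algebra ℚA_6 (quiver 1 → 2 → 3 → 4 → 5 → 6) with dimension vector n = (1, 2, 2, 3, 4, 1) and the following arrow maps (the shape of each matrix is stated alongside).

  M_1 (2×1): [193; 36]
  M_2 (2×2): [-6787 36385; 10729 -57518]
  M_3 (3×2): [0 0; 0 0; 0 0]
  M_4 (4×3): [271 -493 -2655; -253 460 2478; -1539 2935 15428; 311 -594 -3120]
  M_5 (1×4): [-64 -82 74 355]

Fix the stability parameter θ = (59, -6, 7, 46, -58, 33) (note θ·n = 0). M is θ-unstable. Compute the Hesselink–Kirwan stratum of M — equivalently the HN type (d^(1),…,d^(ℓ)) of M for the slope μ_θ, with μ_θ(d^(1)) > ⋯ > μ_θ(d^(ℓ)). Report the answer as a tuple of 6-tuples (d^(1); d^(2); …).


Barcode: M ≅ I[1,3], I[2,3], I[4,5]^2, I[4,6], I[5,5]. HN layers by μ_θ (5 steps, strictly decreasing):
  μ^(1)=33; μ^(2)=20; μ^(3)=7; μ^(4)=-6; μ^(5)=-58

((0, 0, 0, 0, 0, 1); (1, 1, 1, 0, 0, 0); (0, 0, 1, 0, 0, 0); (0, 1, 0, 3, 3, 0); (0, 0, 0, 0, 1, 0))


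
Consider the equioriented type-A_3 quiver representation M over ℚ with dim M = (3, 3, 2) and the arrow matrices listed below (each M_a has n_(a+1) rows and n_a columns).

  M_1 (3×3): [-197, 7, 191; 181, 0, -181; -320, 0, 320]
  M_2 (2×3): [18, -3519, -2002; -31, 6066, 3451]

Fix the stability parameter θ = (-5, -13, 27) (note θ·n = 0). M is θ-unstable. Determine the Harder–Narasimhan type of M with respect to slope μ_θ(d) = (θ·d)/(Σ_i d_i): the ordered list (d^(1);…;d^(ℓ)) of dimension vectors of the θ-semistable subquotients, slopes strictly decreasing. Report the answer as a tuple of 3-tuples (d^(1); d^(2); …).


Barcode: M ≅ I[1,1], I[1,3]^2, I[2,2]. HN layers by μ_θ (4 steps, strictly decreasing):
  μ^(1)=27; μ^(2)=-5; μ^(3)=-9; μ^(4)=-13

((0, 0, 2); (1, 0, 0); (2, 2, 0); (0, 1, 0))


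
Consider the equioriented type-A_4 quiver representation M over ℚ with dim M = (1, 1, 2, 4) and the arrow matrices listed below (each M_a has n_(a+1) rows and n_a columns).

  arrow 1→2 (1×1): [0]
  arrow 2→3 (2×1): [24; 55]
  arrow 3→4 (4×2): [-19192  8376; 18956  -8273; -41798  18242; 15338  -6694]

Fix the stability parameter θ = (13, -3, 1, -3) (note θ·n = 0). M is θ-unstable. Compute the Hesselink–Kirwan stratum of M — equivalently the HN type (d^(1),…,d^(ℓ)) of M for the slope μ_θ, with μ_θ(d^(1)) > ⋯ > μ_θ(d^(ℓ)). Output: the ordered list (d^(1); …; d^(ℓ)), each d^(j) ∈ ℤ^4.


Interval decomposition of M: I[1,1], I[2,4], I[3,4], I[4,4]^2.
HN type (ℓ=3): μ^(1)=13; μ^(2)=-1; μ^(3)=-3

((1, 0, 0, 0); (0, 0, 2, 2); (0, 1, 0, 2))


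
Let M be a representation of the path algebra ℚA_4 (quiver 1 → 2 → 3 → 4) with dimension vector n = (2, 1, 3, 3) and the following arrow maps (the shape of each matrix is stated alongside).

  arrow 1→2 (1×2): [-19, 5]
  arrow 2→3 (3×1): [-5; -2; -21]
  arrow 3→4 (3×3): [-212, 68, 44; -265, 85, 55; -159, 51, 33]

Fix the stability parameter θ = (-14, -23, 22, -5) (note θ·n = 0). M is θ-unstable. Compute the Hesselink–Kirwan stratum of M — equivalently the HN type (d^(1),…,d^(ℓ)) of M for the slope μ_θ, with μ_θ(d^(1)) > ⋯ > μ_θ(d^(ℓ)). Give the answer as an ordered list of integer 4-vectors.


Interval decomposition of M: I[1,1], I[1,3], I[3,3], I[3,4], I[4,4]^2.
HN type (ℓ=5): μ^(1)=22; μ^(2)=17/2; μ^(3)=-5; μ^(4)=-14; μ^(5)=-37/2

((0, 0, 2, 0); (0, 0, 1, 1); (0, 0, 0, 2); (1, 0, 0, 0); (1, 1, 0, 0))


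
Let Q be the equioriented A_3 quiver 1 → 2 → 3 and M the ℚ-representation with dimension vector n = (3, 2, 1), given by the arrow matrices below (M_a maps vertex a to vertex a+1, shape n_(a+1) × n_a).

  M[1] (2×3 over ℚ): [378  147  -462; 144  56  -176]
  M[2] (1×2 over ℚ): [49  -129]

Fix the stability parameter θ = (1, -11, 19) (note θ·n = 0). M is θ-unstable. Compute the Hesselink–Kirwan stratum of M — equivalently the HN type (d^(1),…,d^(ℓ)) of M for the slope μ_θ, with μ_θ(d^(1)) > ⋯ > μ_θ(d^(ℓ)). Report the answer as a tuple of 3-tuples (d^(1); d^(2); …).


Interval decomposition of M: I[1,1]^2, I[1,3], I[2,2].
HN type (ℓ=4): μ^(1)=19; μ^(2)=1; μ^(3)=-5; μ^(4)=-11

((0, 0, 1); (2, 0, 0); (1, 1, 0); (0, 1, 0))


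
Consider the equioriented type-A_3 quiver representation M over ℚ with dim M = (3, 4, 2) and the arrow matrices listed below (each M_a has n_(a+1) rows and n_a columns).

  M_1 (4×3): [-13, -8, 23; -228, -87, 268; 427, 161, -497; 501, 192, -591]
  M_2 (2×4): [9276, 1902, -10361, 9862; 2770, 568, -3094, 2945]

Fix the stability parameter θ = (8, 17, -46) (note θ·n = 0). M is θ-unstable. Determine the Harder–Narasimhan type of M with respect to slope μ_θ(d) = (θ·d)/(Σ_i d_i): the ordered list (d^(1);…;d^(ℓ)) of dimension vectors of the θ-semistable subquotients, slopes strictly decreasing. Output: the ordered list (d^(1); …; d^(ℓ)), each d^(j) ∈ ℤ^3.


Barcode: M ≅ I[1,1], I[1,3]^2, I[2,2]^2. HN layers by μ_θ (3 steps, strictly decreasing):
  μ^(1)=17; μ^(2)=8; μ^(3)=-7

((0, 2, 0); (1, 0, 0); (2, 2, 2))


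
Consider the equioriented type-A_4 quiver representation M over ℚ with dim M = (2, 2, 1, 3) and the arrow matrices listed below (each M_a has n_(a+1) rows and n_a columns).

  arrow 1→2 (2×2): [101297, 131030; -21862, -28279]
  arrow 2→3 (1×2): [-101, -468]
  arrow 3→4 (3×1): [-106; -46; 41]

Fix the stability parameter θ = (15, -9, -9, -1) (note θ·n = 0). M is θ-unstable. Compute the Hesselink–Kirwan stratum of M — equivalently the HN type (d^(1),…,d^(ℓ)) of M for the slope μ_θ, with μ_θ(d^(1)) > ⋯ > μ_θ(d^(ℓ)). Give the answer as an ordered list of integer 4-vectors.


Barcode: M ≅ I[1,2], I[1,4], I[4,4]^2. HN layers by μ_θ (2 steps, strictly decreasing):
  μ^(1)=3; μ^(2)=-1

((1, 1, 0, 0); (1, 1, 1, 3))


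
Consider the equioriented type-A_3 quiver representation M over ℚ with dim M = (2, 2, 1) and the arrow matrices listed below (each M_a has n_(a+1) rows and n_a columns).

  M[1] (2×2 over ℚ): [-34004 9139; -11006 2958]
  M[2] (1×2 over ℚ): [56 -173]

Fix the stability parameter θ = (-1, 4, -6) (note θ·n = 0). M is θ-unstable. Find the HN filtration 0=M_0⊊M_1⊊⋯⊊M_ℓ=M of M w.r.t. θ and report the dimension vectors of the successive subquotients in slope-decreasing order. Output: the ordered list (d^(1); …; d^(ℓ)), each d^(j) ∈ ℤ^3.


Via rank(M_{q-1}∘⋯∘M_p): M ≅ I[1,2], I[1,3].
μ_θ-semistable layers: μ^(1)=4; μ^(2)=-1

((0, 1, 0); (2, 1, 1))


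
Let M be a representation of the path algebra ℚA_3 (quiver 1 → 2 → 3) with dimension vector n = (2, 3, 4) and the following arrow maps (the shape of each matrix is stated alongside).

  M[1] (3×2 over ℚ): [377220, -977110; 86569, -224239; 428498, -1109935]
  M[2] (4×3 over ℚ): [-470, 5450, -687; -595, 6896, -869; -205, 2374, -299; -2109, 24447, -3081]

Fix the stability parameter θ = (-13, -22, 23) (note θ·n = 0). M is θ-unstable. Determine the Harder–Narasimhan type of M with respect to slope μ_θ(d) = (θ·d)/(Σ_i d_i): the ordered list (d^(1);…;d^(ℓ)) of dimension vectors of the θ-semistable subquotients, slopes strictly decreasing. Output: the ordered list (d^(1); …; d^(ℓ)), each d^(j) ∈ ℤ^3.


Via rank(M_{q-1}∘⋯∘M_p): M ≅ I[1,3]^2, I[2,3], I[3,3].
μ_θ-semistable layers: μ^(1)=23; μ^(2)=-35/2; μ^(3)=-22

((0, 0, 4); (2, 2, 0); (0, 1, 0))


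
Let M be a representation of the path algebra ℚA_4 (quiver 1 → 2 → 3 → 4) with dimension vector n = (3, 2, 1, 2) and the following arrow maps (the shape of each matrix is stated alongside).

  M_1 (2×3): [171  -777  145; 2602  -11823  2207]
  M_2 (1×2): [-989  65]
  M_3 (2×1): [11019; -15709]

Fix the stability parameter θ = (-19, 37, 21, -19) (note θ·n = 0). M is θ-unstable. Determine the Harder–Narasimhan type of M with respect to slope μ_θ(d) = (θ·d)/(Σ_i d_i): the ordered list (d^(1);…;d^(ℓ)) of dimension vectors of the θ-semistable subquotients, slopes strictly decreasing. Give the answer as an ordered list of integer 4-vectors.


Interval decomposition of M: I[1,1], I[1,2], I[1,4], I[4,4].
HN type (ℓ=3): μ^(1)=37; μ^(2)=13; μ^(3)=-19

((0, 1, 0, 0); (0, 1, 1, 1); (3, 0, 0, 1))


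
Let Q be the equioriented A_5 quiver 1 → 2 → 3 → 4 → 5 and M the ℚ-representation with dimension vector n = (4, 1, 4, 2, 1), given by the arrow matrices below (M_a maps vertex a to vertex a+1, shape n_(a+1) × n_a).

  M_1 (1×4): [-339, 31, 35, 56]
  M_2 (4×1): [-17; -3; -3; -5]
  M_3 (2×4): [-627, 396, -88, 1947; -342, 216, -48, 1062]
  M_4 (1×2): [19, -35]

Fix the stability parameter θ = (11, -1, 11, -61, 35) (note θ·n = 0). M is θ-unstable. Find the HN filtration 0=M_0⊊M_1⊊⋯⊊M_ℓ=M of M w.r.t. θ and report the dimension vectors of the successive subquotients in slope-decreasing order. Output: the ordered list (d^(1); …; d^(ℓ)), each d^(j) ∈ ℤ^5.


Interval decomposition of M: I[1,1]^3, I[1,3], I[3,3]^2, I[3,5], I[4,4].
HN type (ℓ=5): μ^(1)=35; μ^(2)=11; μ^(3)=5; μ^(4)=-25; μ^(5)=-61

((0, 0, 0, 0, 1); (3, 0, 3, 0, 0); (1, 1, 0, 0, 0); (0, 0, 1, 1, 0); (0, 0, 0, 1, 0))


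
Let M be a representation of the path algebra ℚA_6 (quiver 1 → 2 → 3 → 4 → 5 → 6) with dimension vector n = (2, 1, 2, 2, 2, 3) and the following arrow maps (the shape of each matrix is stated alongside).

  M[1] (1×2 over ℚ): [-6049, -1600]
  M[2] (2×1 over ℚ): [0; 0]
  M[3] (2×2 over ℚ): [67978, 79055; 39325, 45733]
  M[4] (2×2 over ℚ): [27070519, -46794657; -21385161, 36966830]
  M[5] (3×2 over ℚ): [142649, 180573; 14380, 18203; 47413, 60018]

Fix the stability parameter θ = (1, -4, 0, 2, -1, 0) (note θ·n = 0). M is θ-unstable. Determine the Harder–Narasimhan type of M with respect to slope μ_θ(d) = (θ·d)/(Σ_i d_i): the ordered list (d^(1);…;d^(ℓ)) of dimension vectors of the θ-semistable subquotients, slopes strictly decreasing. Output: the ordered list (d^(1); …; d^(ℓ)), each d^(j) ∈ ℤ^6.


Barcode: M ≅ I[1,1], I[1,2], I[3,6]^2, I[6,6]. HN layers by μ_θ (4 steps, strictly decreasing):
  μ^(1)=1; μ^(2)=1/3; μ^(3)=0; μ^(4)=-3/2

((1, 0, 0, 0, 0, 0); (0, 0, 0, 2, 2, 2); (0, 0, 2, 0, 0, 1); (1, 1, 0, 0, 0, 0))


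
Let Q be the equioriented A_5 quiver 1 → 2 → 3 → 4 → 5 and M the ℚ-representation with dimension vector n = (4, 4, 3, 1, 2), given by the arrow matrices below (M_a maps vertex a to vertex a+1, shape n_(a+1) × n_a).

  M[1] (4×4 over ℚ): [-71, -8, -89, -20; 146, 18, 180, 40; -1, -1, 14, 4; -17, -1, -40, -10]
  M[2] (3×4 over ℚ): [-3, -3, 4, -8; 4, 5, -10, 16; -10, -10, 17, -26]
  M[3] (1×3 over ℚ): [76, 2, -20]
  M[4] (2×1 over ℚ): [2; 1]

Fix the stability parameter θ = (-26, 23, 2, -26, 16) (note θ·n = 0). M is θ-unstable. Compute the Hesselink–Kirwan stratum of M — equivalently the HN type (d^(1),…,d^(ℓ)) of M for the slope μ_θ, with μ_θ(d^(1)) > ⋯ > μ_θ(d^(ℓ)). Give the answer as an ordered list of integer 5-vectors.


Barcode: M ≅ I[1,1], I[1,2], I[1,3], I[1,5], I[2,3], I[5,5]. HN layers by μ_θ (5 steps, strictly decreasing):
  μ^(1)=23; μ^(2)=16; μ^(3)=25/2; μ^(4)=-1/3; μ^(5)=-26

((0, 1, 0, 0, 0); (0, 0, 0, 0, 2); (0, 2, 2, 0, 0); (0, 1, 1, 1, 0); (4, 0, 0, 0, 0))


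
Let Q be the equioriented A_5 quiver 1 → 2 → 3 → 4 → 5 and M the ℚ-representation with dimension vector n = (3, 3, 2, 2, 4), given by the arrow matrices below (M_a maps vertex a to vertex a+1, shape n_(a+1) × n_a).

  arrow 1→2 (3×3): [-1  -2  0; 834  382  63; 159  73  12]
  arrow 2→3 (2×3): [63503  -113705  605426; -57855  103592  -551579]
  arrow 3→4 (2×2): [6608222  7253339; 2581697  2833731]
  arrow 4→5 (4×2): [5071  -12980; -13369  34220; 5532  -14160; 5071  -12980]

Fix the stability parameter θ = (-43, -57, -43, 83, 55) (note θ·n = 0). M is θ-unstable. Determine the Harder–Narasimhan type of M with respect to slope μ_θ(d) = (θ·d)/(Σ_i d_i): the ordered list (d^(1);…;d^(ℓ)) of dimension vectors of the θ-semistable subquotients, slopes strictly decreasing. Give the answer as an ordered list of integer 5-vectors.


Via rank(M_{q-1}∘⋯∘M_p): M ≅ I[1,2], I[1,4], I[1,5], I[5,5]^3.
μ_θ-semistable layers: μ^(1)=83; μ^(2)=69; μ^(3)=55; μ^(4)=-43; μ^(5)=-50

((0, 0, 0, 1, 0); (0, 0, 0, 1, 1); (0, 0, 0, 0, 3); (0, 0, 2, 0, 0); (3, 3, 0, 0, 0))


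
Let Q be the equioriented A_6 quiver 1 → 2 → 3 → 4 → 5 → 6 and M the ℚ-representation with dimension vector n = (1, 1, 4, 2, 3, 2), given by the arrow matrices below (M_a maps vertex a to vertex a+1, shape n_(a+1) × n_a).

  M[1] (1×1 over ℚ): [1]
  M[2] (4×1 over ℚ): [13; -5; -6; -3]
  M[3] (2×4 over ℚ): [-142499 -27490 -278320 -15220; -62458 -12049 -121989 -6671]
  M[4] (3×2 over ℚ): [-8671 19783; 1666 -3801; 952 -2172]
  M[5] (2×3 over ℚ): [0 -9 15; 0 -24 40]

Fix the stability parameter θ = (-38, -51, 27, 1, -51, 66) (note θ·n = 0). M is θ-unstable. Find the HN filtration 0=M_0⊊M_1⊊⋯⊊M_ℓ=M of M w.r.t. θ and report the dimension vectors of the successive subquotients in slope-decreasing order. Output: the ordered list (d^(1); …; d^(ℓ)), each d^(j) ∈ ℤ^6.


Via rank(M_{q-1}∘⋯∘M_p): M ≅ I[1,5], I[3,3]^2, I[3,6], I[5,5], I[6,6].
μ_θ-semistable layers: μ^(1)=66; μ^(2)=27; μ^(3)=-23/3; μ^(4)=-89/2; μ^(5)=-51

((0, 0, 0, 0, 0, 2); (0, 0, 2, 0, 0, 0); (0, 0, 2, 2, 2, 0); (1, 1, 0, 0, 0, 0); (0, 0, 0, 0, 1, 0))


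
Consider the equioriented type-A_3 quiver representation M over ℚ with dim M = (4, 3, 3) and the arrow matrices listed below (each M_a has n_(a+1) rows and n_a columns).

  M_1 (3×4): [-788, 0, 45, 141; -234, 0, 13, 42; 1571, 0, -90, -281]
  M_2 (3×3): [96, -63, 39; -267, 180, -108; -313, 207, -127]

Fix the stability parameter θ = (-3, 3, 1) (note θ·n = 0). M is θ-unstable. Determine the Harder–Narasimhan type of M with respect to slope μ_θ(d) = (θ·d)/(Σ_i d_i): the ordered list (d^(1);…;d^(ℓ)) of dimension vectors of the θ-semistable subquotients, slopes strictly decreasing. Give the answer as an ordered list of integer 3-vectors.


Barcode: M ≅ I[1,1], I[1,2], I[1,3]^2, I[3,3]. HN layers by μ_θ (4 steps, strictly decreasing):
  μ^(1)=3; μ^(2)=2; μ^(3)=1; μ^(4)=-3

((0, 1, 0); (0, 2, 2); (0, 0, 1); (4, 0, 0))


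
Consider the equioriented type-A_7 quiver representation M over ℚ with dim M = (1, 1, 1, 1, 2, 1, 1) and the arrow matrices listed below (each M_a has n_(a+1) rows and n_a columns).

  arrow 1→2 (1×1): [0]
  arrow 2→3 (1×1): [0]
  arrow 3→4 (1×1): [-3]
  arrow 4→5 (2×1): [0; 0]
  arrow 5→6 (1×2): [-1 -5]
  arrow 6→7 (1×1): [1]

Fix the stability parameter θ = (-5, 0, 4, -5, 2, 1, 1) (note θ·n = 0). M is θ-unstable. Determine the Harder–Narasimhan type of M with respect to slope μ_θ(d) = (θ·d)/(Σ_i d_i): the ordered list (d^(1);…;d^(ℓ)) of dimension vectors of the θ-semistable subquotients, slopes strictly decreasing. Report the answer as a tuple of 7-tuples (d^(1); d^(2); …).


Via rank(M_{q-1}∘⋯∘M_p): M ≅ I[1,1], I[2,2], I[3,4], I[5,5], I[5,7].
μ_θ-semistable layers: μ^(1)=2; μ^(2)=4/3; μ^(3)=0; μ^(4)=-1/2; μ^(5)=-5

((0, 0, 0, 0, 1, 0, 0); (0, 0, 0, 0, 1, 1, 1); (0, 1, 0, 0, 0, 0, 0); (0, 0, 1, 1, 0, 0, 0); (1, 0, 0, 0, 0, 0, 0))


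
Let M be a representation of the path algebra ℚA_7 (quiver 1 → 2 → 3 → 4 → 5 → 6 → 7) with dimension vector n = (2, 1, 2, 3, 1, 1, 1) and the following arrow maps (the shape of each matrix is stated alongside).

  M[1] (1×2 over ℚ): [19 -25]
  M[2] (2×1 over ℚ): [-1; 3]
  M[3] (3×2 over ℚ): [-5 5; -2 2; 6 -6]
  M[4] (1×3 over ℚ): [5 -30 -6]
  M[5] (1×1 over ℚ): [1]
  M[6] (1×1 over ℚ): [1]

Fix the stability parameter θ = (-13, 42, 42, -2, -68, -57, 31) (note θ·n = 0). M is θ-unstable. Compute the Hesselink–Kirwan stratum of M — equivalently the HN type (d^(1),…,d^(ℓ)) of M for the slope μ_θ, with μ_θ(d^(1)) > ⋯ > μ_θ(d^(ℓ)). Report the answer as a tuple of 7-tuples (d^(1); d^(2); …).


Via rank(M_{q-1}∘⋯∘M_p): M ≅ I[1,1], I[1,7], I[3,3], I[4,4]^2.
μ_θ-semistable layers: μ^(1)=42; μ^(2)=31; μ^(3)=-2; μ^(4)=-43/5; μ^(5)=-13

((0, 0, 1, 0, 0, 0, 0); (0, 0, 0, 0, 0, 0, 1); (0, 0, 0, 2, 0, 0, 0); (0, 1, 1, 1, 1, 1, 0); (2, 0, 0, 0, 0, 0, 0))


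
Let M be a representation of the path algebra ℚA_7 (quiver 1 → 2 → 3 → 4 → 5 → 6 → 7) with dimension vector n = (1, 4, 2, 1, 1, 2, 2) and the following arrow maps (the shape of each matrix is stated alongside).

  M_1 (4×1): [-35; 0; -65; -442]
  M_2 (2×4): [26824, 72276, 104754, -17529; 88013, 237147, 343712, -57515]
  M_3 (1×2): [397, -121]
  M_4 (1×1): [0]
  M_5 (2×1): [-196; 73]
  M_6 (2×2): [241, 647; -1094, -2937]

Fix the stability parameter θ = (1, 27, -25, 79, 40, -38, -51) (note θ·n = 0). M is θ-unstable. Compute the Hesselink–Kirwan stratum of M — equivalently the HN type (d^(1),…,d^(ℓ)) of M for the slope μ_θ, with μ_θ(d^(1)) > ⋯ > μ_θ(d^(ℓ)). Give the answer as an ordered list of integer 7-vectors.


Via rank(M_{q-1}∘⋯∘M_p): M ≅ I[1,4], I[2,2]^2, I[2,3], I[5,7], I[6,7].
μ_θ-semistable layers: μ^(1)=79; μ^(2)=27; μ^(3)=1; μ^(4)=-49/3; μ^(5)=-89/2

((0, 0, 0, 1, 0, 0, 0); (0, 2, 0, 0, 0, 0, 0); (1, 2, 2, 0, 0, 0, 0); (0, 0, 0, 0, 1, 1, 1); (0, 0, 0, 0, 0, 1, 1))


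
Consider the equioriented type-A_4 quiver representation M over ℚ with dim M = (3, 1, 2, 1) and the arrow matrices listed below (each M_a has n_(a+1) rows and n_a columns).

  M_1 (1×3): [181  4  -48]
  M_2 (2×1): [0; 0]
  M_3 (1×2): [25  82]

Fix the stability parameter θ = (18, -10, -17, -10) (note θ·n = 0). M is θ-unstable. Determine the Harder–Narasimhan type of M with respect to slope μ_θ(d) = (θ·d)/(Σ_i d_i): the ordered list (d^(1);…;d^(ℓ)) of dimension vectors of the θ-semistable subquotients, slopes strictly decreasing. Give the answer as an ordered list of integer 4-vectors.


Via rank(M_{q-1}∘⋯∘M_p): M ≅ I[1,1]^2, I[1,2], I[3,3], I[3,4].
μ_θ-semistable layers: μ^(1)=18; μ^(2)=4; μ^(3)=-10; μ^(4)=-17

((2, 0, 0, 0); (1, 1, 0, 0); (0, 0, 0, 1); (0, 0, 2, 0))


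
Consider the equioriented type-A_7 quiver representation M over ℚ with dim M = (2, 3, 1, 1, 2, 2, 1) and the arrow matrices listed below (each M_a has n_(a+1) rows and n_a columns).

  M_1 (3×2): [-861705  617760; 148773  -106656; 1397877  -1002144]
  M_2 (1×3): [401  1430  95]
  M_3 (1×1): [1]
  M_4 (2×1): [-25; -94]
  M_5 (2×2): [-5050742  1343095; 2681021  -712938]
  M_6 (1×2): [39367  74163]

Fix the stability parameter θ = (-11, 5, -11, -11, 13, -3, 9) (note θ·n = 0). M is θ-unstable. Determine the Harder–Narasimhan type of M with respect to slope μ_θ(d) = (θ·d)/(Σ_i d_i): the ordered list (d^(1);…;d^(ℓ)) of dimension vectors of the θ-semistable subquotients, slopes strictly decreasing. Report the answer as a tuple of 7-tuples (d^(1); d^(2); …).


Via rank(M_{q-1}∘⋯∘M_p): M ≅ I[1,1], I[1,2], I[2,2], I[2,7], I[5,6].
μ_θ-semistable layers: μ^(1)=9; μ^(2)=5; μ^(3)=-17/3; μ^(4)=-11

((0, 0, 0, 0, 0, 0, 1); (0, 2, 0, 0, 2, 2, 0); (0, 1, 1, 1, 0, 0, 0); (2, 0, 0, 0, 0, 0, 0))


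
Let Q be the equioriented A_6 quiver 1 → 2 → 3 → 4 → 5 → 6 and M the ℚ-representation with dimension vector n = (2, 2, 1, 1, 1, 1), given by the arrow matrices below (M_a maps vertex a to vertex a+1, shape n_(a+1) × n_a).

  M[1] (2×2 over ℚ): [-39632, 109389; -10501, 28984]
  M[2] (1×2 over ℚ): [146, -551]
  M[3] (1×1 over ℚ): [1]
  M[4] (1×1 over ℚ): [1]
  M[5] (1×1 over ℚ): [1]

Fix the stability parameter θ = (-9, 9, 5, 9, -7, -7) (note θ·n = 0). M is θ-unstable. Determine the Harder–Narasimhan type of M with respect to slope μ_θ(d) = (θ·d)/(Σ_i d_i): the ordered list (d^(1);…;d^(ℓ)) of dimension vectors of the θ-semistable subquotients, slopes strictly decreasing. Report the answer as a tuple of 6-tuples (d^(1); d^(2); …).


Via rank(M_{q-1}∘⋯∘M_p): M ≅ I[1,2], I[1,6].
μ_θ-semistable layers: μ^(1)=9; μ^(2)=9/5; μ^(3)=-9

((0, 1, 0, 0, 0, 0); (0, 1, 1, 1, 1, 1); (2, 0, 0, 0, 0, 0))


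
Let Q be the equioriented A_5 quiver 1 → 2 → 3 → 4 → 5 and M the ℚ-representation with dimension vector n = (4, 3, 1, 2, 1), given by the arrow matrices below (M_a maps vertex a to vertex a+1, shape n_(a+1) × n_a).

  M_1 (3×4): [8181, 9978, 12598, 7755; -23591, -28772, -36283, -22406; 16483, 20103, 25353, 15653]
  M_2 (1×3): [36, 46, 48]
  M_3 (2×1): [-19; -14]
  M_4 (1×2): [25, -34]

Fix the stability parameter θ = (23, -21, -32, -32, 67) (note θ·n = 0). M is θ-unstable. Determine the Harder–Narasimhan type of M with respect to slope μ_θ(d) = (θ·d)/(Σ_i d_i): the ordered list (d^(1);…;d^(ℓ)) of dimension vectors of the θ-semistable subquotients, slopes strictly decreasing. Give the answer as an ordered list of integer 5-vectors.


Via rank(M_{q-1}∘⋯∘M_p): M ≅ I[1,1], I[1,2]^2, I[1,5], I[4,4].
μ_θ-semistable layers: μ^(1)=67; μ^(2)=23; μ^(3)=1; μ^(4)=-31/2; μ^(5)=-32

((0, 0, 0, 0, 1); (1, 0, 0, 0, 0); (2, 2, 0, 0, 0); (1, 1, 1, 1, 0); (0, 0, 0, 1, 0))


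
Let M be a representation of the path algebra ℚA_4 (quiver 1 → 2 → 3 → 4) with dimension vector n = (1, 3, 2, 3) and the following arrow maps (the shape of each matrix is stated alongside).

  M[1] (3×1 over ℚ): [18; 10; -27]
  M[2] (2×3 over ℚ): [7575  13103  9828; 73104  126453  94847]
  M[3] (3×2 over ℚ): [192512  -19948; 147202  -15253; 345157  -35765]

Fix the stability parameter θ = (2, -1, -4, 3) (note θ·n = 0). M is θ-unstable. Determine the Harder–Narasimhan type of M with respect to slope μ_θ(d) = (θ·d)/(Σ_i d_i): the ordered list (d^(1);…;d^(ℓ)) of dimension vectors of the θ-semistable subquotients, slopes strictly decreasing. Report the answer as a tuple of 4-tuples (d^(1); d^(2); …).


Barcode: M ≅ I[1,4], I[2,2], I[2,4], I[4,4]. HN layers by μ_θ (3 steps, strictly decreasing):
  μ^(1)=3; μ^(2)=-1; μ^(3)=-5/2

((0, 0, 0, 3); (1, 2, 1, 0); (0, 1, 1, 0))


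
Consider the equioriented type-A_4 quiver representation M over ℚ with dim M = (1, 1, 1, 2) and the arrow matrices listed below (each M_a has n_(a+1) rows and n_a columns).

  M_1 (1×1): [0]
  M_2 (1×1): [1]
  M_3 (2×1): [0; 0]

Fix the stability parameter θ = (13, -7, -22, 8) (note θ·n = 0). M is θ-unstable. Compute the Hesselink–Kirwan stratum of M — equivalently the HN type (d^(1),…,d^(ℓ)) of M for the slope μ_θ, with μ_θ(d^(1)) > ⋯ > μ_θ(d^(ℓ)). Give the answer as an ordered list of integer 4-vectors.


Barcode: M ≅ I[1,1], I[2,3], I[4,4]^2. HN layers by μ_θ (3 steps, strictly decreasing):
  μ^(1)=13; μ^(2)=8; μ^(3)=-29/2

((1, 0, 0, 0); (0, 0, 0, 2); (0, 1, 1, 0))


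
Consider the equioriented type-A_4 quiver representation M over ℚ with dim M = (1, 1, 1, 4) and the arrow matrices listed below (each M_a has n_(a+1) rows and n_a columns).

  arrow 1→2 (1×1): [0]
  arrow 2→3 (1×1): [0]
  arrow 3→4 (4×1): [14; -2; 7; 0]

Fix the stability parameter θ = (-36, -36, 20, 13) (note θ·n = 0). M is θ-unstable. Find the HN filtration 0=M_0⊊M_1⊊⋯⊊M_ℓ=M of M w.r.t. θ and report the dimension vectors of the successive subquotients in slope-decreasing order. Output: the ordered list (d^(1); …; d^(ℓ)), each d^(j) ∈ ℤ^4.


Via rank(M_{q-1}∘⋯∘M_p): M ≅ I[1,1], I[2,2], I[3,4], I[4,4]^3.
μ_θ-semistable layers: μ^(1)=33/2; μ^(2)=13; μ^(3)=-36

((0, 0, 1, 1); (0, 0, 0, 3); (1, 1, 0, 0))


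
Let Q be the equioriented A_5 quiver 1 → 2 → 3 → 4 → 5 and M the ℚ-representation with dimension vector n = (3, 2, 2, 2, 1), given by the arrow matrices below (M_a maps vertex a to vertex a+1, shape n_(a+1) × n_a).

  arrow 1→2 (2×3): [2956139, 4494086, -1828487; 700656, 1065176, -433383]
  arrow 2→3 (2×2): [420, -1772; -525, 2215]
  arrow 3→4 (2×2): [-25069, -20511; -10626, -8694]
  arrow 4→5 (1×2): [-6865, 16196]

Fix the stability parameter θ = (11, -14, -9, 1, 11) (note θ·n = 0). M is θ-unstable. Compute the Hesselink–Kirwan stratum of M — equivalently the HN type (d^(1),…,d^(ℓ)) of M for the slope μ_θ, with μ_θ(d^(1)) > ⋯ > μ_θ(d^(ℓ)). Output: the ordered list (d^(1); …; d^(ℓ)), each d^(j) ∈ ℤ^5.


Interval decomposition of M: I[1,1], I[1,2], I[1,5], I[3,3], I[4,4].
HN type (ℓ=5): μ^(1)=11; μ^(2)=1; μ^(3)=-3/2; μ^(4)=-4; μ^(5)=-9

((1, 0, 0, 0, 1); (0, 0, 0, 2, 0); (1, 1, 0, 0, 0); (1, 1, 1, 0, 0); (0, 0, 1, 0, 0))


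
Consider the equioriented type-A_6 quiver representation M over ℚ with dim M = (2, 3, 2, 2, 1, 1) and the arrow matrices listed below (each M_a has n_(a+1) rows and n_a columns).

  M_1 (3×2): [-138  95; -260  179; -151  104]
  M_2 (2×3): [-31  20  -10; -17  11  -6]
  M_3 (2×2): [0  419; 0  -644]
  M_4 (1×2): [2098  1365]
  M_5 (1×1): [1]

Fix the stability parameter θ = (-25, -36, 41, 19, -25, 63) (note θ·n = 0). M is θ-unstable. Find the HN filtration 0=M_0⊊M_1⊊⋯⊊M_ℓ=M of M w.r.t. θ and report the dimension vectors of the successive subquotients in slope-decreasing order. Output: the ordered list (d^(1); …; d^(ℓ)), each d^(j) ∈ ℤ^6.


Interval decomposition of M: I[1,2], I[1,6], I[2,3], I[4,4].
HN type (ℓ=6): μ^(1)=63; μ^(2)=41; μ^(3)=19; μ^(4)=35/3; μ^(5)=-61/2; μ^(6)=-36

((0, 0, 0, 0, 0, 1); (0, 0, 1, 0, 0, 0); (0, 0, 0, 1, 0, 0); (0, 0, 1, 1, 1, 0); (2, 2, 0, 0, 0, 0); (0, 1, 0, 0, 0, 0))


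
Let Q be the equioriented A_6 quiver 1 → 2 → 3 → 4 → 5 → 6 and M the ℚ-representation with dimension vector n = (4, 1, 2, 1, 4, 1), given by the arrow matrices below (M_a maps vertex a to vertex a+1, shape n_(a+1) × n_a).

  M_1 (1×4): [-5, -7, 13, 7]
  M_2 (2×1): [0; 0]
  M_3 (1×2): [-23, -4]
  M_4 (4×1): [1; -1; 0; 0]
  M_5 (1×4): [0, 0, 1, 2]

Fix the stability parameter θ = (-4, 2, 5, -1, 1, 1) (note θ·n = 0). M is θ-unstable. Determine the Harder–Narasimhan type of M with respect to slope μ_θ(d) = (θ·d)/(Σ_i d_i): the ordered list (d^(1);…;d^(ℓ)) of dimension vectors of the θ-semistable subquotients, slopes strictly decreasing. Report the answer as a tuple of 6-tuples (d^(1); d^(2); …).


Interval decomposition of M: I[1,1]^3, I[1,2], I[3,3], I[3,5], I[5,5]^2, I[5,6].
HN type (ℓ=5): μ^(1)=5; μ^(2)=2; μ^(3)=5/3; μ^(4)=1; μ^(5)=-4

((0, 0, 1, 0, 0, 0); (0, 1, 0, 0, 0, 0); (0, 0, 1, 1, 1, 0); (0, 0, 0, 0, 3, 1); (4, 0, 0, 0, 0, 0))


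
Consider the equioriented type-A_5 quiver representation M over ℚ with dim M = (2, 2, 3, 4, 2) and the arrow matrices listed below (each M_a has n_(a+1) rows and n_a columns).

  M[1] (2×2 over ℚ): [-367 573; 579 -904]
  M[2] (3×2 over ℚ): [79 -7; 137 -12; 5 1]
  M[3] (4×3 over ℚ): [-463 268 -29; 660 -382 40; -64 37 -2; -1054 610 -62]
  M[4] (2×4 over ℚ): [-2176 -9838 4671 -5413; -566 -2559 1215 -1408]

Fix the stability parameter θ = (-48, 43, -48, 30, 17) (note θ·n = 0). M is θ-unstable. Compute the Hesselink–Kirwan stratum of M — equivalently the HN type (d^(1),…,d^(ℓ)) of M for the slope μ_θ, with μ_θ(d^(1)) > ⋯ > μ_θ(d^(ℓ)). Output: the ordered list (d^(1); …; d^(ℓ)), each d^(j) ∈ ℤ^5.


Interval decomposition of M: I[1,3], I[1,5], I[3,4], I[4,4], I[4,5].
HN type (ℓ=4): μ^(1)=30; μ^(2)=47/2; μ^(3)=-5/2; μ^(4)=-48

((0, 0, 0, 2, 0); (0, 0, 0, 2, 2); (0, 2, 2, 0, 0); (2, 0, 1, 0, 0))


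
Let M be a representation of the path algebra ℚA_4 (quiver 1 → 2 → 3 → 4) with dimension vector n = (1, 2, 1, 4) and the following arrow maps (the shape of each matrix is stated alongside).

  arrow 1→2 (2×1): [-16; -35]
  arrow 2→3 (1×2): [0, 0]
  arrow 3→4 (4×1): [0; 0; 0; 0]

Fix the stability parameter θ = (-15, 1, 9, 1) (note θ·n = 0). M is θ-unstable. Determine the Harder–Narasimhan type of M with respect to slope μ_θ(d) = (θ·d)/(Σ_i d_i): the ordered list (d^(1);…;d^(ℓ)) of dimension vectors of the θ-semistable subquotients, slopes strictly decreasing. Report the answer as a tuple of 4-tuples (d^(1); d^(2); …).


Via rank(M_{q-1}∘⋯∘M_p): M ≅ I[1,2], I[2,2], I[3,3], I[4,4]^4.
μ_θ-semistable layers: μ^(1)=9; μ^(2)=1; μ^(3)=-15

((0, 0, 1, 0); (0, 2, 0, 4); (1, 0, 0, 0))


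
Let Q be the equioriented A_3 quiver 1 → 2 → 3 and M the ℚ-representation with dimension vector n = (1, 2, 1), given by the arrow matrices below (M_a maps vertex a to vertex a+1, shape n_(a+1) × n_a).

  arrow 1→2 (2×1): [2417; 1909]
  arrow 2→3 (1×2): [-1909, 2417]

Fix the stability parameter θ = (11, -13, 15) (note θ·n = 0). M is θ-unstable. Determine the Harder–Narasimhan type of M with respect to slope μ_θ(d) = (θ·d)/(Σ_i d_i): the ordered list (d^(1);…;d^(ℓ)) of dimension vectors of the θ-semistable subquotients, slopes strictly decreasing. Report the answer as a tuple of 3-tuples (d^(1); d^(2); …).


Barcode: M ≅ I[1,2], I[2,3]. HN layers by μ_θ (3 steps, strictly decreasing):
  μ^(1)=15; μ^(2)=-1; μ^(3)=-13

((0, 0, 1); (1, 1, 0); (0, 1, 0))


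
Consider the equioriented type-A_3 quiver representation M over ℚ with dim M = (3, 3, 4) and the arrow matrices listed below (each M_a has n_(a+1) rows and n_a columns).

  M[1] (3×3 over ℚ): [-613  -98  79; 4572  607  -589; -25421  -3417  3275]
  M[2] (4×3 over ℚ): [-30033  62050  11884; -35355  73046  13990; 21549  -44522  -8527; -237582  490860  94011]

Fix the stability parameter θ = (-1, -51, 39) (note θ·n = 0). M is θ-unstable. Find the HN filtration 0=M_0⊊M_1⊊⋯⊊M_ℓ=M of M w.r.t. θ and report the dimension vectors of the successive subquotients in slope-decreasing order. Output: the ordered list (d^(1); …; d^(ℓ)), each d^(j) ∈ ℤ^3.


Via rank(M_{q-1}∘⋯∘M_p): M ≅ I[1,2], I[1,3]^2, I[3,3]^2.
μ_θ-semistable layers: μ^(1)=39; μ^(2)=-26

((0, 0, 4); (3, 3, 0))


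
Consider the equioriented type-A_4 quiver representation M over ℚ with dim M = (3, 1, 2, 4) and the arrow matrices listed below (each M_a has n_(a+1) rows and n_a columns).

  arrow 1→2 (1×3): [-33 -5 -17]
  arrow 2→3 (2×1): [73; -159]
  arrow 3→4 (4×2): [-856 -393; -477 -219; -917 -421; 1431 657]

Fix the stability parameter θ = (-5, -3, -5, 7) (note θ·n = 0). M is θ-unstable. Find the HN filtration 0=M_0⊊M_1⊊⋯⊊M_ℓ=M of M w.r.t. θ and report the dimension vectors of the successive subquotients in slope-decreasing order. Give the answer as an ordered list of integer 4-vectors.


Barcode: M ≅ I[1,1]^2, I[1,4], I[3,4], I[4,4]^2. HN layers by μ_θ (3 steps, strictly decreasing):
  μ^(1)=7; μ^(2)=-4; μ^(3)=-5

((0, 0, 0, 4); (0, 1, 1, 0); (3, 0, 1, 0))


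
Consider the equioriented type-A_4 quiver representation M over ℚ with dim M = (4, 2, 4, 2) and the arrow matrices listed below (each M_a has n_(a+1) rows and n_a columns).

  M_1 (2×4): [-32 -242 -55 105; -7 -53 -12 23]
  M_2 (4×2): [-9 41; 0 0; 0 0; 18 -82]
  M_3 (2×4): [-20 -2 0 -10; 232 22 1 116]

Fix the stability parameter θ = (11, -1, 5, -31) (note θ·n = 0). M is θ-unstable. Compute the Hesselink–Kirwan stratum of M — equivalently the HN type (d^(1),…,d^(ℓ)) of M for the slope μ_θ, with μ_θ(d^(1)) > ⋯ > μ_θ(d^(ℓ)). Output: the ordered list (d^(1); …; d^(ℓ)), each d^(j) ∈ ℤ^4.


Interval decomposition of M: I[1,1]^2, I[1,2], I[1,3], I[3,3], I[3,4]^2.
HN type (ℓ=3): μ^(1)=11; μ^(2)=5; μ^(3)=-13

((2, 0, 0, 0); (2, 2, 2, 0); (0, 0, 2, 2))


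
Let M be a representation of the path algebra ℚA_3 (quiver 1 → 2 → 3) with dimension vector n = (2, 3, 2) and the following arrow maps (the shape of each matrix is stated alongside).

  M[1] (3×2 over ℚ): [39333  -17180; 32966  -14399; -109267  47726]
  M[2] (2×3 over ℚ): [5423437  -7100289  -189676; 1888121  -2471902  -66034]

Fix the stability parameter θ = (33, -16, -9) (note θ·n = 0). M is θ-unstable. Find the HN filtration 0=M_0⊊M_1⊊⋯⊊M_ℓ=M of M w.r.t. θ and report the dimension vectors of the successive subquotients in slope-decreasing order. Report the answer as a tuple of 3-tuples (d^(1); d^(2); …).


Barcode: M ≅ I[1,3]^2, I[2,2]. HN layers by μ_θ (2 steps, strictly decreasing):
  μ^(1)=8/3; μ^(2)=-16

((2, 2, 2); (0, 1, 0))


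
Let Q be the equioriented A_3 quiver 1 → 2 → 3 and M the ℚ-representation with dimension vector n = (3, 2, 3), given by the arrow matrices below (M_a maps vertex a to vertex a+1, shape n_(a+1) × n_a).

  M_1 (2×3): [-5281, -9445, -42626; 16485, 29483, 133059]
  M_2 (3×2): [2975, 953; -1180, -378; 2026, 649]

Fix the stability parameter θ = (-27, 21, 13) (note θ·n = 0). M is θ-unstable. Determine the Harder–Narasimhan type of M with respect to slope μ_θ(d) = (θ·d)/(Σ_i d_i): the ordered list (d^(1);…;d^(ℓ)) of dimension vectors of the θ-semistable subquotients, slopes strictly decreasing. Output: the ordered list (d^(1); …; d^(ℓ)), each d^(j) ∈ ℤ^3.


Interval decomposition of M: I[1,1], I[1,3]^2, I[3,3].
HN type (ℓ=3): μ^(1)=17; μ^(2)=13; μ^(3)=-27

((0, 2, 2); (0, 0, 1); (3, 0, 0))


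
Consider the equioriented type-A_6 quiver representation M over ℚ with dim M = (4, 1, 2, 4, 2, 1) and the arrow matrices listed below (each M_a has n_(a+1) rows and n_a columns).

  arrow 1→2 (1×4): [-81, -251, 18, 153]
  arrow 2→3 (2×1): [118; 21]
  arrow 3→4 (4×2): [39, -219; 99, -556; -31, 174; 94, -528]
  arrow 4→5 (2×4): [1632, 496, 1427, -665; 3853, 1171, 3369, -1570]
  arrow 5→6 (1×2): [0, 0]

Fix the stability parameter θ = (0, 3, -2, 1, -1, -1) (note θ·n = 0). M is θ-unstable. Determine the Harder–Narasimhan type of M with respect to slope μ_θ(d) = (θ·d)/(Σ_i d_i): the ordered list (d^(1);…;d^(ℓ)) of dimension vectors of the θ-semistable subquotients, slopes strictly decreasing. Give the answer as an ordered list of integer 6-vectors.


Interval decomposition of M: I[1,1]^3, I[1,5], I[3,5], I[4,4]^2, I[6,6].
HN type (ℓ=5): μ^(1)=1; μ^(2)=1/4; μ^(3)=0; μ^(4)=-1; μ^(5)=-2

((0, 0, 0, 2, 0, 0); (0, 1, 1, 1, 1, 0); (4, 0, 0, 1, 1, 0); (0, 0, 0, 0, 0, 1); (0, 0, 1, 0, 0, 0))


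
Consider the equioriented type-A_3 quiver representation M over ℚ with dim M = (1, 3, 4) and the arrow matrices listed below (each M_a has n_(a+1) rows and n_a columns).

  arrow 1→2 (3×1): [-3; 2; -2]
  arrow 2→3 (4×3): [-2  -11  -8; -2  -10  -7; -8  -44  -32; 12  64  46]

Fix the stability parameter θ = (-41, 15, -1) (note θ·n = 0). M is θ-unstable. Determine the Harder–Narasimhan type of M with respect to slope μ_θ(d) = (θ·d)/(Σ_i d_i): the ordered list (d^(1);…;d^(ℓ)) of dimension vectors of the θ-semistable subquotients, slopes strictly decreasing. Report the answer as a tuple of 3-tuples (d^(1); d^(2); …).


Via rank(M_{q-1}∘⋯∘M_p): M ≅ I[1,2], I[2,3]^2, I[3,3]^2.
μ_θ-semistable layers: μ^(1)=15; μ^(2)=7; μ^(3)=-1; μ^(4)=-41

((0, 1, 0); (0, 2, 2); (0, 0, 2); (1, 0, 0))


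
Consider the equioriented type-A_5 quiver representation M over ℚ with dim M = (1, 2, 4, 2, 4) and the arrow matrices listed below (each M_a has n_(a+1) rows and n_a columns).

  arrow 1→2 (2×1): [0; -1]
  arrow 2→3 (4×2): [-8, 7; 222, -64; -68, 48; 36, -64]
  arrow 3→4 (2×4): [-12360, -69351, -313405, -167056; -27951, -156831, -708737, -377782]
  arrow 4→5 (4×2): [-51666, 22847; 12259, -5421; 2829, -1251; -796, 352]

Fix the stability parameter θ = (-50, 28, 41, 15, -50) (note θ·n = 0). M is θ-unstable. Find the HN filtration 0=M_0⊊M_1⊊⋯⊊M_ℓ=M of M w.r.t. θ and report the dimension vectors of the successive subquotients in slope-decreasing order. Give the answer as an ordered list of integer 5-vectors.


Interval decomposition of M: I[1,5], I[2,5], I[3,3]^2, I[5,5]^2.
HN type (ℓ=3): μ^(1)=41; μ^(2)=17/2; μ^(3)=-50

((0, 0, 2, 0, 0); (0, 2, 2, 2, 2); (1, 0, 0, 0, 2))


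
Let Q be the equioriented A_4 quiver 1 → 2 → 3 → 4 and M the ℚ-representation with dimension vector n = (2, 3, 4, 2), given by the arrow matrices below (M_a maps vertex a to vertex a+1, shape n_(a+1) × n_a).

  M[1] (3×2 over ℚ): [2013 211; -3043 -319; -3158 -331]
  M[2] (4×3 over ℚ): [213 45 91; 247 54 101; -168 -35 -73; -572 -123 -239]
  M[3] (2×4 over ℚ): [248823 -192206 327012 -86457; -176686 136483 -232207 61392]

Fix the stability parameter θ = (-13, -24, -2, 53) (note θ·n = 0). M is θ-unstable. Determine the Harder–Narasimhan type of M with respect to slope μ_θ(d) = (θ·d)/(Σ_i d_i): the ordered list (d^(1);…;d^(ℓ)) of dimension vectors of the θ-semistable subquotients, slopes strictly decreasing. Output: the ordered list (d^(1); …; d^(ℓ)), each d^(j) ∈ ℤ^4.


Interval decomposition of M: I[1,4]^2, I[2,3], I[3,3].
HN type (ℓ=4): μ^(1)=53; μ^(2)=-2; μ^(3)=-37/2; μ^(4)=-24

((0, 0, 0, 2); (0, 0, 4, 0); (2, 2, 0, 0); (0, 1, 0, 0))


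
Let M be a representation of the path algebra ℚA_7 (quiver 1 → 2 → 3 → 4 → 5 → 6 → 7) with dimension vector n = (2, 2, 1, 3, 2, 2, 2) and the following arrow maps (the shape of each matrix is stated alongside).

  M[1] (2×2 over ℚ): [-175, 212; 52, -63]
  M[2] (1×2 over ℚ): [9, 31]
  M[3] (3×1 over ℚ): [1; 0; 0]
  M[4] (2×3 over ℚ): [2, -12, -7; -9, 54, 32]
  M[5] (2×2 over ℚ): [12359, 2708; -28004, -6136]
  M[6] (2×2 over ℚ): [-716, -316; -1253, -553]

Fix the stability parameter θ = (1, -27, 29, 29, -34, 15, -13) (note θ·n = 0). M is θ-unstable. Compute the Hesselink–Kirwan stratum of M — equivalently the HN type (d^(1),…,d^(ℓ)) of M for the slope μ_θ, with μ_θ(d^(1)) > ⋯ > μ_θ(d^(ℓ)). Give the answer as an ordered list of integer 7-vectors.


Via rank(M_{q-1}∘⋯∘M_p): M ≅ I[1,2], I[1,7], I[4,4], I[4,6], I[7,7].
μ_θ-semistable layers: μ^(1)=29; μ^(2)=15; μ^(3)=26/5; μ^(4)=-5/2; μ^(5)=-13

((0, 0, 0, 1, 0, 0, 0); (0, 0, 0, 0, 0, 1, 0); (0, 0, 1, 1, 1, 1, 1); (0, 0, 0, 1, 1, 0, 0); (2, 2, 0, 0, 0, 0, 1))
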